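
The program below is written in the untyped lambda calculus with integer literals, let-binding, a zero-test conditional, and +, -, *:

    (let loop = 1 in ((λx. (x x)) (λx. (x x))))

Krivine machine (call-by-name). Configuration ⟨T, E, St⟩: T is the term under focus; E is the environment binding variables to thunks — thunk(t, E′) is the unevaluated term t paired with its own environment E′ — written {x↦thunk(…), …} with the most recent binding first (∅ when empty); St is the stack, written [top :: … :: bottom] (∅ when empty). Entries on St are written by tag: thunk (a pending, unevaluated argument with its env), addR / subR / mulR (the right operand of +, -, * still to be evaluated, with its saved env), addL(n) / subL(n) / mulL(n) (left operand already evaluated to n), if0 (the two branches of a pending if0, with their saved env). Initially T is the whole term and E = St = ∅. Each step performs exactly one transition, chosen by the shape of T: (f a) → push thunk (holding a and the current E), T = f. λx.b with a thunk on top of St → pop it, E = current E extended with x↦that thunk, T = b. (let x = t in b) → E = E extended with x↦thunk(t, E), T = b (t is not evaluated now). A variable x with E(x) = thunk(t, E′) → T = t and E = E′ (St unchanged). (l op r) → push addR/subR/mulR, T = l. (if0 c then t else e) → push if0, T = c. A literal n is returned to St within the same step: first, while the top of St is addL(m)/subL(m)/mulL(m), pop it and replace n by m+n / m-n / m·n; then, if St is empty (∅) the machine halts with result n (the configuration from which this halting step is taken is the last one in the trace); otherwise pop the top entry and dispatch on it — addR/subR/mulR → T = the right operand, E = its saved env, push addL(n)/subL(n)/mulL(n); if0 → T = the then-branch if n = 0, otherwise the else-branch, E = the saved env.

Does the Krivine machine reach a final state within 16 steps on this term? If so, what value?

step 0: <T=(let loop = 1 in ((λx. (x x)) (λx. (x x)))), E=∅, St=∅>
step 1: <T=((λx. (x x)) (λx. (x x))), E={loop↦thunk(1, ∅)}, St=∅>
step 2: <T=(λx. (x x)), E={loop↦thunk(1, ∅)}, St=[thunk]>
step 3: <T=(x x), E={x↦thunk((λx. (x x)), {loop↦thunk(1, ∅)}), loop↦thunk(1, ∅)}, St=∅>
step 4: <T=x, E={x↦thunk((λx. (x x)), {loop↦thunk(1, ∅)}), loop↦thunk(1, ∅)}, St=[thunk]>
step 5: <T=(λx. (x x)), E={loop↦thunk(1, ∅)}, St=[thunk]>
step 6: <T=(x x), E={x↦thunk(x, {x↦thunk((λx. (x x)), {loop↦thunk(1, ∅)}), loop↦thunk(1, ∅)}), loop↦thunk(1, ∅)}, St=∅>
step 7: <T=x, E={x↦thunk(x, {x↦thunk((λx. (x x)), {loop↦thunk(1, ∅)}), loop↦thunk(1, ∅)}), loop↦thunk(1, ∅)}, St=[thunk]>
step 8: <T=x, E={x↦thunk((λx. (x x)), {loop↦thunk(1, ∅)}), loop↦thunk(1, ∅)}, St=[thunk]>
step 9: <T=(λx. (x x)), E={loop↦thunk(1, ∅)}, St=[thunk]>
step 10: <T=(x x), E={x↦thunk(x, {x↦thunk(x, {x↦thunk((λx. (x x)), {loop↦thunk(1, ∅)}), loop↦thunk(1, ∅)}), loop↦thunk(1, ∅)}), loop↦thunk(1, ∅)}, St=∅>
step 11: <T=x, E={x↦thunk(x, {x↦thunk(x, {x↦thunk((λx. (x x)), {loop↦thunk(1, ∅)}), loop↦thunk(1, ∅)}), loop↦thunk(1, ∅)}), loop↦thunk(1, ∅)}, St=[thunk]>
step 12: <T=x, E={x↦thunk(x, {x↦thunk((λx. (x x)), {loop↦thunk(1, ∅)}), loop↦thunk(1, ∅)}), loop↦thunk(1, ∅)}, St=[thunk]>
step 13: <T=x, E={x↦thunk((λx. (x x)), {loop↦thunk(1, ∅)}), loop↦thunk(1, ∅)}, St=[thunk]>
step 14: <T=(λx. (x x)), E={loop↦thunk(1, ∅)}, St=[thunk]>
step 15: <T=(x x), E={x↦thunk(x, {x↦thunk(x, {x↦thunk(x, {x↦thunk((λx. (x x)), {loop↦thunk(1, ∅)}), loop↦thunk(1, ∅)}), loop↦thunk(1, ∅)}), loop↦thunk(1, ∅)}), loop↦thunk(1, ∅)}, St=∅>
step 16: <T=x, E={x↦thunk(x, {x↦thunk(x, {x↦thunk(x, {x↦thunk((λx. (x x)), {loop↦thunk(1, ∅)}), loop↦thunk(1, ∅)}), loop↦thunk(1, ∅)}), loop↦thunk(1, ∅)}), loop↦thunk(1, ∅)}, St=[thunk]>
→ 16 transitions taken and the configuration is still not final: no result within 16 steps

Answer: DIVERGES (no final state within 16 steps)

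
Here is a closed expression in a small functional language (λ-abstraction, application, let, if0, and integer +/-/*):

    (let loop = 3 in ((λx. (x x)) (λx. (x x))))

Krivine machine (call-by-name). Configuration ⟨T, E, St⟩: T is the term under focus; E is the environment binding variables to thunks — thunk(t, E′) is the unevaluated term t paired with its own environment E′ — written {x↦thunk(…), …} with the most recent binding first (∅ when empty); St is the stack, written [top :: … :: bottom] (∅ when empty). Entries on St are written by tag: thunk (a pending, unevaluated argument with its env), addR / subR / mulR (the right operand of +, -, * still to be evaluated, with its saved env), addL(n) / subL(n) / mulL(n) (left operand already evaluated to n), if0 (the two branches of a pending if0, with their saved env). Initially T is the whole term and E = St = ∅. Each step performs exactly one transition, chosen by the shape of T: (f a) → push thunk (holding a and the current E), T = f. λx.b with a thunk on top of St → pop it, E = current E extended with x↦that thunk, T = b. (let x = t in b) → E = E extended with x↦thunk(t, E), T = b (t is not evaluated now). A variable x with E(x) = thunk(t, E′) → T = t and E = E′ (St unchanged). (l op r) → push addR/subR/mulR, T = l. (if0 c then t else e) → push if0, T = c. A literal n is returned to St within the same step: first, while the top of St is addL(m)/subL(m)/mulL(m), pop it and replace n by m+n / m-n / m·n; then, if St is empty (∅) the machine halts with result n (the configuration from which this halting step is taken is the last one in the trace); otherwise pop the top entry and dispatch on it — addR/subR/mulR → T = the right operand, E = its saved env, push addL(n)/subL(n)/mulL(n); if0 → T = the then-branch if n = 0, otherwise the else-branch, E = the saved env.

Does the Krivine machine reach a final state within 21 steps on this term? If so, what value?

Answer: DIVERGES (no final state within 21 steps)

Derivation:
[0] ⟨T=(let loop = 3 in ((λx. (x x)) (λx. (x x)))); E=∅; St=∅⟩
[1] ⟨T=((λx. (x x)) (λx. (x x))); E={loop↦thunk(3, ∅)}; St=∅⟩
[2] ⟨T=(λx. (x x)); E={loop↦thunk(3, ∅)}; St=[thunk]⟩
[3] ⟨T=(x x); E={x↦thunk((λx. (x x)), {loop↦thunk(3, ∅)}), loop↦thunk(3, ∅)}; St=∅⟩
[4] ⟨T=x; E={x↦thunk((λx. (x x)), {loop↦thunk(3, ∅)}), loop↦thunk(3, ∅)}; St=[thunk]⟩
[5] ⟨T=(λx. (x x)); E={loop↦thunk(3, ∅)}; St=[thunk]⟩
[6] ⟨T=(x x); E={x↦thunk(x, {x↦thunk((λx. (x x)), {loop↦thunk(3, ∅)}), loop↦thunk(3, ∅)}), loop↦thunk(3, ∅)}; St=∅⟩
[7] ⟨T=x; E={x↦thunk(x, {x↦thunk((λx. (x x)), {loop↦thunk(3, ∅)}), loop↦thunk(3, ∅)}), loop↦thunk(3, ∅)}; St=[thunk]⟩
[8] ⟨T=x; E={x↦thunk((λx. (x x)), {loop↦thunk(3, ∅)}), loop↦thunk(3, ∅)}; St=[thunk]⟩
[9] ⟨T=(λx. (x x)); E={loop↦thunk(3, ∅)}; St=[thunk]⟩
[10] ⟨T=(x x); E={x↦thunk(x, {x↦thunk(x, {x↦thunk((λx. (x x)), {loop↦thunk(3, ∅)}), loop↦thunk(3, ∅)}), loop↦thunk(3, ∅)}), loop↦thunk(3, ∅)}; St=∅⟩
[11] ⟨T=x; E={x↦thunk(x, {x↦thunk(x, {x↦thunk((λx. (x x)), {loop↦thunk(3, ∅)}), loop↦thunk(3, ∅)}), loop↦thunk(3, ∅)}), loop↦thunk(3, ∅)}; St=[thunk]⟩
[12] ⟨T=x; E={x↦thunk(x, {x↦thunk((λx. (x x)), {loop↦thunk(3, ∅)}), loop↦thunk(3, ∅)}), loop↦thunk(3, ∅)}; St=[thunk]⟩
[13] ⟨T=x; E={x↦thunk((λx. (x x)), {loop↦thunk(3, ∅)}), loop↦thunk(3, ∅)}; St=[thunk]⟩
[14] ⟨T=(λx. (x x)); E={loop↦thunk(3, ∅)}; St=[thunk]⟩
[15] ⟨T=(x x); E={x↦thunk(x, {x↦thunk(x, {x↦thunk(x, {x↦thunk((λx. (x x)), {loop↦thunk(3, ∅)}), loop↦thunk(3, ∅)}), loop↦thunk(3, ∅)}), loop↦thunk(3, ∅)}), loop↦thunk(3, ∅)}; St=∅⟩
[16] ⟨T=x; E={x↦thunk(x, {x↦thunk(x, {x↦thunk(x, {x↦thunk((λx. (x x)), {loop↦thunk(3, ∅)}), loop↦thunk(3, ∅)}), loop↦thunk(3, ∅)}), loop↦thunk(3, ∅)}), loop↦thunk(3, ∅)}; St=[thunk]⟩
[17] ⟨T=x; E={x↦thunk(x, {x↦thunk(x, {x↦thunk((λx. (x x)), {loop↦thunk(3, ∅)}), loop↦thunk(3, ∅)}), loop↦thunk(3, ∅)}), loop↦thunk(3, ∅)}; St=[thunk]⟩
[18] ⟨T=x; E={x↦thunk(x, {x↦thunk((λx. (x x)), {loop↦thunk(3, ∅)}), loop↦thunk(3, ∅)}), loop↦thunk(3, ∅)}; St=[thunk]⟩
[19] ⟨T=x; E={x↦thunk((λx. (x x)), {loop↦thunk(3, ∅)}), loop↦thunk(3, ∅)}; St=[thunk]⟩
[20] ⟨T=(λx. (x x)); E={loop↦thunk(3, ∅)}; St=[thunk]⟩
[21] ⟨T=(x x); E={x↦thunk(x, {x↦thunk(x, {x↦thunk(x, {x↦thunk(x, {x↦thunk((λx. (x x)), {loop↦thunk(3, ∅)}), loop↦thunk(3, ∅)}), loop↦thunk(3, ∅)}), loop↦thunk(3, ∅)}), loop↦thunk(3, ∅)}), loop↦thunk(3, ∅)}; St=∅⟩
→ 21 transitions taken and the configuration is still not final: no result within 21 steps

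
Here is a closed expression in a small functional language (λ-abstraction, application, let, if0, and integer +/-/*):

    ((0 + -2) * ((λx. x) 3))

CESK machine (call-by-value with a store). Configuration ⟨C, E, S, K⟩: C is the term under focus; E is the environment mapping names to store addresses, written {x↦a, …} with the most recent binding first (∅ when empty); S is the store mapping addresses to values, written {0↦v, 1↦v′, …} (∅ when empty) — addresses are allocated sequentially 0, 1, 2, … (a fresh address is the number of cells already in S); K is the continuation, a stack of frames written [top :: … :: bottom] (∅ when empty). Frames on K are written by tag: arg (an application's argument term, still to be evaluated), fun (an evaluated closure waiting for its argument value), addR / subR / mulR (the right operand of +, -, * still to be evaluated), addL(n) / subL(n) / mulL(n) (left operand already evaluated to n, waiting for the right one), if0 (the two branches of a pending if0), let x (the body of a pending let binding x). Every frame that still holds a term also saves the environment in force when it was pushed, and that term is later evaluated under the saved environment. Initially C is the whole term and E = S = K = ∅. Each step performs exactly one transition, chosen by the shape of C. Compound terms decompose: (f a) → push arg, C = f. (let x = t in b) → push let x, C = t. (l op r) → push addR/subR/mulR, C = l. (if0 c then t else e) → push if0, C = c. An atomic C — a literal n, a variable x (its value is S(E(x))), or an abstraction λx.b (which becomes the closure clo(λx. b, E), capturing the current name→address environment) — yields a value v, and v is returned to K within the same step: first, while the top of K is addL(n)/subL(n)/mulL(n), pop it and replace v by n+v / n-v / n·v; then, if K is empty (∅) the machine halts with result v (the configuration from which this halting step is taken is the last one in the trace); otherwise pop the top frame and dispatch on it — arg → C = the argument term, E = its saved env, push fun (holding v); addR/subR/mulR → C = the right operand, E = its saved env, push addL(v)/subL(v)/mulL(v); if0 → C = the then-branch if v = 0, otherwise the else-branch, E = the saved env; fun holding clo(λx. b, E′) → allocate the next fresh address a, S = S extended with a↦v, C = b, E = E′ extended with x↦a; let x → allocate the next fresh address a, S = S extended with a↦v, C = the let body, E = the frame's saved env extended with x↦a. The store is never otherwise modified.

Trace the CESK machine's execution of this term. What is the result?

t=0: [C=((0 + -2) * ((λx. x) 3)) | E=∅ | S=∅ | K=∅]
t=1: [C=(0 + -2) | E=∅ | S=∅ | K=[mulR]]
t=2: [C=0 | E=∅ | S=∅ | K=[addR :: mulR]]
t=3: [C=-2 | E=∅ | S=∅ | K=[addL(0) :: mulR]]
t=4: [C=((λx. x) 3) | E=∅ | S=∅ | K=[mulL(-2)]]
t=5: [C=(λx. x) | E=∅ | S=∅ | K=[arg :: mulL(-2)]]
t=6: [C=3 | E=∅ | S=∅ | K=[fun :: mulL(-2)]]
t=7: [C=x | E={x↦0} | S={0↦3} | K=[mulL(-2)]]
→ final value -6

Answer: -6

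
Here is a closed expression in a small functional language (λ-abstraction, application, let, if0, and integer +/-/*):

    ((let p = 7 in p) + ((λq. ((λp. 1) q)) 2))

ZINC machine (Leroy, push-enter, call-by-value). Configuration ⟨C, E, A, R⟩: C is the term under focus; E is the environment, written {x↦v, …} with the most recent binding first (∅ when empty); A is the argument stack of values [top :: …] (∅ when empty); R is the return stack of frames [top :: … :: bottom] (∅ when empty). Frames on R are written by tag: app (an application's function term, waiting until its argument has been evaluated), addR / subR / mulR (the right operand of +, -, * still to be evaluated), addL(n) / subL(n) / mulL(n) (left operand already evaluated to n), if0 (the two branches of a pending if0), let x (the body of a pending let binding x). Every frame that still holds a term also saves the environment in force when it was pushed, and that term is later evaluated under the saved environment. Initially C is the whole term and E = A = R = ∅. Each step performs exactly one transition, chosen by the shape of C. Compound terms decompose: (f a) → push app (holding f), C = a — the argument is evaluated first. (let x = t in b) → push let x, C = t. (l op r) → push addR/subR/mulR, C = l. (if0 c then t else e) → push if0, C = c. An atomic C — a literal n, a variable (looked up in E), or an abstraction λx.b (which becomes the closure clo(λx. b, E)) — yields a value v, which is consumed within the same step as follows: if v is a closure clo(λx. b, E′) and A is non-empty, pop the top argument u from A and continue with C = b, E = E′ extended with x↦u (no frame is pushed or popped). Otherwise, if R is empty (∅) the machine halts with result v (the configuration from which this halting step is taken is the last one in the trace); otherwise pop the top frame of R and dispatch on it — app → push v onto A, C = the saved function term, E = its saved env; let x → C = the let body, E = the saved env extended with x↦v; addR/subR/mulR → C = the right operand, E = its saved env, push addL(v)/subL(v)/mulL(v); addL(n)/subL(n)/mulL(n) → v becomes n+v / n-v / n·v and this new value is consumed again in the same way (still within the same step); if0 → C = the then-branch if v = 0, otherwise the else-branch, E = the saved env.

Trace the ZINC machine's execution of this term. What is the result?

step 0: ⟨C=((let p = 7 in p) + ((λq. ((λp. 1) q)) 2)); E=∅; A=∅; R=∅⟩
step 1: ⟨C=(let p = 7 in p); E=∅; A=∅; R=[addR]⟩
step 2: ⟨C=7; E=∅; A=∅; R=[let p :: addR]⟩
step 3: ⟨C=p; E={p↦7}; A=∅; R=[addR]⟩
step 4: ⟨C=((λq. ((λp. 1) q)) 2); E=∅; A=∅; R=[addL(7)]⟩
step 5: ⟨C=2; E=∅; A=∅; R=[app :: addL(7)]⟩
step 6: ⟨C=(λq. ((λp. 1) q)); E=∅; A=[2]; R=[addL(7)]⟩
step 7: ⟨C=((λp. 1) q); E={q↦2}; A=∅; R=[addL(7)]⟩
step 8: ⟨C=q; E={q↦2}; A=∅; R=[app :: addL(7)]⟩
step 9: ⟨C=(λp. 1); E={q↦2}; A=[2]; R=[addL(7)]⟩
step 10: ⟨C=1; E={p↦2, q↦2}; A=∅; R=[addL(7)]⟩
→ final value 8

Answer: 8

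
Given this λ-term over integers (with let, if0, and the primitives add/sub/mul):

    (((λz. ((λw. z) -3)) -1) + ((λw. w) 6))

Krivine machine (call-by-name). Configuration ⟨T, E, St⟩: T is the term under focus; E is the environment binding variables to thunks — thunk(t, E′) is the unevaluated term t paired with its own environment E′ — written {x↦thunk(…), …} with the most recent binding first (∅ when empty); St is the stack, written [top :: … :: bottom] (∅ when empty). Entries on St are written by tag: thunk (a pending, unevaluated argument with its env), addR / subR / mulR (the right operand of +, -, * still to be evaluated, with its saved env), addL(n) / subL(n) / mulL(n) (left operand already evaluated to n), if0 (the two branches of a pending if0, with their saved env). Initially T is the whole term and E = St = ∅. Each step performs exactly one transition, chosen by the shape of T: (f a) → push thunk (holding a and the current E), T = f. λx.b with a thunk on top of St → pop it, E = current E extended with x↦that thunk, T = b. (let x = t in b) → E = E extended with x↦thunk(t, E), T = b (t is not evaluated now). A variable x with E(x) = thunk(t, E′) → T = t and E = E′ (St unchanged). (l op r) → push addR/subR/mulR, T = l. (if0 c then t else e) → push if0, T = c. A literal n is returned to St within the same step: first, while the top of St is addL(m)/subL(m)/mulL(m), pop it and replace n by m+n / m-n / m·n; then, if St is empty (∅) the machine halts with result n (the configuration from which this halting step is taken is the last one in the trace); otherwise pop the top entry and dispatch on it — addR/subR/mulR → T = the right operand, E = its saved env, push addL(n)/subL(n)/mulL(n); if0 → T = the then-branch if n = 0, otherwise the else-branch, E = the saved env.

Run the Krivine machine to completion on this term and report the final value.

Answer: 5

Execution trace:
t=0: [T=(((λz. ((λw. z) -3)) -1) + ((λw. w) 6)) | E=∅ | St=∅]
t=1: [T=((λz. ((λw. z) -3)) -1) | E=∅ | St=[addR]]
t=2: [T=(λz. ((λw. z) -3)) | E=∅ | St=[thunk :: addR]]
t=3: [T=((λw. z) -3) | E={z↦thunk(-1, ∅)} | St=[addR]]
t=4: [T=(λw. z) | E={z↦thunk(-1, ∅)} | St=[thunk :: addR]]
t=5: [T=z | E={w↦thunk(-3, {z↦thunk(-1, ∅)}), z↦thunk(-1, ∅)} | St=[addR]]
t=6: [T=-1 | E=∅ | St=[addR]]
t=7: [T=((λw. w) 6) | E=∅ | St=[addL(-1)]]
t=8: [T=(λw. w) | E=∅ | St=[thunk :: addL(-1)]]
t=9: [T=w | E={w↦thunk(6, ∅)} | St=[addL(-1)]]
t=10: [T=6 | E=∅ | St=[addL(-1)]]
→ final value 5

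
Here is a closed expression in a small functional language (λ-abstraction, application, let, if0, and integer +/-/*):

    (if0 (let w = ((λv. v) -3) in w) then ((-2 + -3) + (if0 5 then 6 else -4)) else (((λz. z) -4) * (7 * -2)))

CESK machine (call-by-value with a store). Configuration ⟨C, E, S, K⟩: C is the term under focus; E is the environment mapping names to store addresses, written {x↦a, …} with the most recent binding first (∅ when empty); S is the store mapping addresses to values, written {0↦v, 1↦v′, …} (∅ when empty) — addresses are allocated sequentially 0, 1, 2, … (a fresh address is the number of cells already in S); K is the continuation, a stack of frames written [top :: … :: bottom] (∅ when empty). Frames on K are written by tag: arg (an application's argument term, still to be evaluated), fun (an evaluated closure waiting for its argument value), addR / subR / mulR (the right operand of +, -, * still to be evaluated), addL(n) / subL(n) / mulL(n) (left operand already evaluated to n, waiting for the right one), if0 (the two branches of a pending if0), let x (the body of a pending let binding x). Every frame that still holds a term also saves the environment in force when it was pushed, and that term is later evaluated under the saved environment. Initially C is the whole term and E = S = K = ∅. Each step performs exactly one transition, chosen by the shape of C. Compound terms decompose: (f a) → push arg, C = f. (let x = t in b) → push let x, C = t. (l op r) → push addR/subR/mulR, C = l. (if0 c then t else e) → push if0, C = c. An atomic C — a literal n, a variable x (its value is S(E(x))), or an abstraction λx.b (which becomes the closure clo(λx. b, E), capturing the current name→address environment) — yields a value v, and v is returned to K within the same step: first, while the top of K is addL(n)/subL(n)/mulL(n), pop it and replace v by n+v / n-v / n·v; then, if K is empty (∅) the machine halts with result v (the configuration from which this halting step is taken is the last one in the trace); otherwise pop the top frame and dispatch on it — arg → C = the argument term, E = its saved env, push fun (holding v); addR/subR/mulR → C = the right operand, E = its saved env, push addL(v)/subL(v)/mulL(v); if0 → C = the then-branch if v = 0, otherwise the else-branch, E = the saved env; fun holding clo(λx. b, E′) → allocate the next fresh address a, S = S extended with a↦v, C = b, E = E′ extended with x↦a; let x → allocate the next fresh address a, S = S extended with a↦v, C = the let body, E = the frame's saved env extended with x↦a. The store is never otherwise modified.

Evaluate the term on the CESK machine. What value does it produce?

Answer: 56

Execution trace:
[0] ⟨C=(if0 (let w = ((λv. v) -3) in w) then ((-2 + -3) + (if0 5 then 6 else -4)) else (((λz. z) -4) * (7 * -2))); E=∅; S=∅; K=∅⟩
[1] ⟨C=(let w = ((λv. v) -3) in w); E=∅; S=∅; K=[if0]⟩
[2] ⟨C=((λv. v) -3); E=∅; S=∅; K=[let w :: if0]⟩
[3] ⟨C=(λv. v); E=∅; S=∅; K=[arg :: let w :: if0]⟩
[4] ⟨C=-3; E=∅; S=∅; K=[fun :: let w :: if0]⟩
[5] ⟨C=v; E={v↦0}; S={0↦-3}; K=[let w :: if0]⟩
[6] ⟨C=w; E={w↦1}; S={0↦-3, 1↦-3}; K=[if0]⟩
[7] ⟨C=(((λz. z) -4) * (7 * -2)); E=∅; S={0↦-3, 1↦-3}; K=∅⟩
[8] ⟨C=((λz. z) -4); E=∅; S={0↦-3, 1↦-3}; K=[mulR]⟩
[9] ⟨C=(λz. z); E=∅; S={0↦-3, 1↦-3}; K=[arg :: mulR]⟩
[10] ⟨C=-4; E=∅; S={0↦-3, 1↦-3}; K=[fun :: mulR]⟩
[11] ⟨C=z; E={z↦2}; S={0↦-3, 1↦-3, 2↦-4}; K=[mulR]⟩
[12] ⟨C=(7 * -2); E=∅; S={0↦-3, 1↦-3, 2↦-4}; K=[mulL(-4)]⟩
[13] ⟨C=7; E=∅; S={0↦-3, 1↦-3, 2↦-4}; K=[mulR :: mulL(-4)]⟩
[14] ⟨C=-2; E=∅; S={0↦-3, 1↦-3, 2↦-4}; K=[mulL(7) :: mulL(-4)]⟩
→ final value 56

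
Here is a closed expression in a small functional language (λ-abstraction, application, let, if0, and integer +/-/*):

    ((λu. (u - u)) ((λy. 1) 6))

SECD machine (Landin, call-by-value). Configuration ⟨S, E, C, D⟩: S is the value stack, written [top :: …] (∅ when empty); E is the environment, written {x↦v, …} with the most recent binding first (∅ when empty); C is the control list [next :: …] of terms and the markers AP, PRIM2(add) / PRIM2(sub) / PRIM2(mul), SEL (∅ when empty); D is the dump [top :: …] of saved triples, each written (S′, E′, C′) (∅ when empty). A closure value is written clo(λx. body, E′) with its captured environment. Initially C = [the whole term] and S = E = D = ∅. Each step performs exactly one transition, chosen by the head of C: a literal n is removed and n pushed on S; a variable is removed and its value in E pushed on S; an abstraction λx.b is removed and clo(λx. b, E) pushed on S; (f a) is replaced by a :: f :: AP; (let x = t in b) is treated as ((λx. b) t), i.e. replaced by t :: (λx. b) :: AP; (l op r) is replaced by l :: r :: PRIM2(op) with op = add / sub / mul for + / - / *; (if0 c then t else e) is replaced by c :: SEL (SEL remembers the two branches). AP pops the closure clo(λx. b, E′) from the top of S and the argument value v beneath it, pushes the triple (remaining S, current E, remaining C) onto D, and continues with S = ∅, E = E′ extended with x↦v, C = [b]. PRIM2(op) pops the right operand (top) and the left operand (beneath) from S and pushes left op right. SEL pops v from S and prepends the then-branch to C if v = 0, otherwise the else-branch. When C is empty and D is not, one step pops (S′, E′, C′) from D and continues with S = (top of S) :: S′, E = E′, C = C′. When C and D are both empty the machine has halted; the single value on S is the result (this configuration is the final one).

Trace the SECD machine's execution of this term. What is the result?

Answer: 0

Execution trace:
[0] <S=∅, E=∅, C=[((λu. (u - u)) ((λy. 1) 6))], D=∅>
[1] <S=∅, E=∅, C=[((λy. 1) 6) :: (λu. (u - u)) :: AP], D=∅>
[2] <S=∅, E=∅, C=[6 :: (λy. 1) :: AP :: (λu. (u - u)) :: AP], D=∅>
[3] <S=[6], E=∅, C=[(λy. 1) :: AP :: (λu. (u - u)) :: AP], D=∅>
[4] <S=[clo(λy. 1, ∅) :: 6], E=∅, C=[AP :: (λu. (u - u)) :: AP], D=∅>
[5] <S=∅, E={y↦6}, C=[1], D=[(∅, ∅, [(λu. (u - u)) :: AP])]>
[6] <S=[1], E={y↦6}, C=∅, D=[(∅, ∅, [(λu. (u - u)) :: AP])]>
[7] <S=[1], E=∅, C=[(λu. (u - u)) :: AP], D=∅>
[8] <S=[clo(λu. (u - u), ∅) :: 1], E=∅, C=[AP], D=∅>
[9] <S=∅, E={u↦1}, C=[(u - u)], D=[(∅, ∅, ∅)]>
[10] <S=∅, E={u↦1}, C=[u :: u :: PRIM2(sub)], D=[(∅, ∅, ∅)]>
[11] <S=[1], E={u↦1}, C=[u :: PRIM2(sub)], D=[(∅, ∅, ∅)]>
[12] <S=[1 :: 1], E={u↦1}, C=[PRIM2(sub)], D=[(∅, ∅, ∅)]>
[13] <S=[0], E={u↦1}, C=∅, D=[(∅, ∅, ∅)]>
[14] <S=[0], E=∅, C=∅, D=∅>
→ final value 0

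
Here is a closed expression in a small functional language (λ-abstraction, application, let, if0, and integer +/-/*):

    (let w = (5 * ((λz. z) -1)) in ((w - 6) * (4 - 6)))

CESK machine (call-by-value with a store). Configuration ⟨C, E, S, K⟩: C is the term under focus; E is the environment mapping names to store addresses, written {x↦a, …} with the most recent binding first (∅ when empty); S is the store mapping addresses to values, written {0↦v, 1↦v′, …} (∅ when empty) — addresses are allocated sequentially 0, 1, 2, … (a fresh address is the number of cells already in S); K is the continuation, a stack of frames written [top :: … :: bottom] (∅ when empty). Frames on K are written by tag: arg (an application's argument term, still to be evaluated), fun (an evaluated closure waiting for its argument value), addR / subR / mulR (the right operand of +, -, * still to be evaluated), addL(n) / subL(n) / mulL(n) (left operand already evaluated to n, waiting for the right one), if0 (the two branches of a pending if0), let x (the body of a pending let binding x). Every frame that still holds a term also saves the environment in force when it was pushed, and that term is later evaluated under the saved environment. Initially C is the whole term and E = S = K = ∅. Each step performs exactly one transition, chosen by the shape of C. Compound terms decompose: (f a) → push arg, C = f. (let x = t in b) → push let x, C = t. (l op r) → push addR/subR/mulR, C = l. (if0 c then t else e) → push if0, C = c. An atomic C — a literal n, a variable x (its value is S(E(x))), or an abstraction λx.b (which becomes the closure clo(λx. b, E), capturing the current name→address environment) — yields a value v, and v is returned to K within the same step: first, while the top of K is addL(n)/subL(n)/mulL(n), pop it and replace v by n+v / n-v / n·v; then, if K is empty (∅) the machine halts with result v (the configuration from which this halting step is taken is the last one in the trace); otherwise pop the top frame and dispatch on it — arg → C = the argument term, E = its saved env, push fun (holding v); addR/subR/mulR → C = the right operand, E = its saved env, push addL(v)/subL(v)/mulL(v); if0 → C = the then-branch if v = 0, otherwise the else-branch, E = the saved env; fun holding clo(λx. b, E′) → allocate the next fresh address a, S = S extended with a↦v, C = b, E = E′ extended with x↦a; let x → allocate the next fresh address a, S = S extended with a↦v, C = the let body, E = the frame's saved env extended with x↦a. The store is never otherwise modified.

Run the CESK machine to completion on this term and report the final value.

Answer: 22

Derivation:
[0] <C=(let w = (5 * ((λz. z) -1)) in ((w - 6) * (4 - 6))), E=∅, S=∅, K=∅>
[1] <C=(5 * ((λz. z) -1)), E=∅, S=∅, K=[let w]>
[2] <C=5, E=∅, S=∅, K=[mulR :: let w]>
[3] <C=((λz. z) -1), E=∅, S=∅, K=[mulL(5) :: let w]>
[4] <C=(λz. z), E=∅, S=∅, K=[arg :: mulL(5) :: let w]>
[5] <C=-1, E=∅, S=∅, K=[fun :: mulL(5) :: let w]>
[6] <C=z, E={z↦0}, S={0↦-1}, K=[mulL(5) :: let w]>
[7] <C=((w - 6) * (4 - 6)), E={w↦1}, S={0↦-1, 1↦-5}, K=∅>
[8] <C=(w - 6), E={w↦1}, S={0↦-1, 1↦-5}, K=[mulR]>
[9] <C=w, E={w↦1}, S={0↦-1, 1↦-5}, K=[subR :: mulR]>
[10] <C=6, E={w↦1}, S={0↦-1, 1↦-5}, K=[subL(-5) :: mulR]>
[11] <C=(4 - 6), E={w↦1}, S={0↦-1, 1↦-5}, K=[mulL(-11)]>
[12] <C=4, E={w↦1}, S={0↦-1, 1↦-5}, K=[subR :: mulL(-11)]>
[13] <C=6, E={w↦1}, S={0↦-1, 1↦-5}, K=[subL(4) :: mulL(-11)]>
→ final value 22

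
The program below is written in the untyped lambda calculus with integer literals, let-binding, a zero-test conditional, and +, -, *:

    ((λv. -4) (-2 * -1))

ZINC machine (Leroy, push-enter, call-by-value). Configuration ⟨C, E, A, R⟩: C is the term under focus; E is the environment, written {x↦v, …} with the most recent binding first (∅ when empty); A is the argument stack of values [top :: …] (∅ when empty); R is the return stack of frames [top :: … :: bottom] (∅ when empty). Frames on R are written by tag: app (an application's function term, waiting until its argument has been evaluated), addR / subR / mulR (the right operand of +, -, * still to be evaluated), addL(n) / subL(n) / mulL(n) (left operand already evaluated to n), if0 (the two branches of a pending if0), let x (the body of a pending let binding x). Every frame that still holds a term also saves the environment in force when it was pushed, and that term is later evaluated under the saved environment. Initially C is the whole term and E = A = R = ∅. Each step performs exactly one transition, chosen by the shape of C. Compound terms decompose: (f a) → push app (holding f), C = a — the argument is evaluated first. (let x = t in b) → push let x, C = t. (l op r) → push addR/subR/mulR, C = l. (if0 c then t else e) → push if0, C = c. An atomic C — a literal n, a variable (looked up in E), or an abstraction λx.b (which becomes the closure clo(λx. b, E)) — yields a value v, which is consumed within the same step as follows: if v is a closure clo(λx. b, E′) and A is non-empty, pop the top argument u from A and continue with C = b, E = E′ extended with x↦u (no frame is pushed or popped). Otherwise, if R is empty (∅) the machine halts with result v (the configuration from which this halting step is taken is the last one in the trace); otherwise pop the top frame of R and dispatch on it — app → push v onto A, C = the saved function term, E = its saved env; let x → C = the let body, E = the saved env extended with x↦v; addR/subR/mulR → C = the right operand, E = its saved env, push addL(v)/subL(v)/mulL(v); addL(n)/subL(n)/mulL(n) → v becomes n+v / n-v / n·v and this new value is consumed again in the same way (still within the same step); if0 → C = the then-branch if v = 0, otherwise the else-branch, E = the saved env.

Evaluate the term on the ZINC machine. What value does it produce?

[0] ⟨C=((λv. -4) (-2 * -1)); E=∅; A=∅; R=∅⟩
[1] ⟨C=(-2 * -1); E=∅; A=∅; R=[app]⟩
[2] ⟨C=-2; E=∅; A=∅; R=[mulR :: app]⟩
[3] ⟨C=-1; E=∅; A=∅; R=[mulL(-2) :: app]⟩
[4] ⟨C=(λv. -4); E=∅; A=[2]; R=∅⟩
[5] ⟨C=-4; E={v↦2}; A=∅; R=∅⟩
→ final value -4

Answer: -4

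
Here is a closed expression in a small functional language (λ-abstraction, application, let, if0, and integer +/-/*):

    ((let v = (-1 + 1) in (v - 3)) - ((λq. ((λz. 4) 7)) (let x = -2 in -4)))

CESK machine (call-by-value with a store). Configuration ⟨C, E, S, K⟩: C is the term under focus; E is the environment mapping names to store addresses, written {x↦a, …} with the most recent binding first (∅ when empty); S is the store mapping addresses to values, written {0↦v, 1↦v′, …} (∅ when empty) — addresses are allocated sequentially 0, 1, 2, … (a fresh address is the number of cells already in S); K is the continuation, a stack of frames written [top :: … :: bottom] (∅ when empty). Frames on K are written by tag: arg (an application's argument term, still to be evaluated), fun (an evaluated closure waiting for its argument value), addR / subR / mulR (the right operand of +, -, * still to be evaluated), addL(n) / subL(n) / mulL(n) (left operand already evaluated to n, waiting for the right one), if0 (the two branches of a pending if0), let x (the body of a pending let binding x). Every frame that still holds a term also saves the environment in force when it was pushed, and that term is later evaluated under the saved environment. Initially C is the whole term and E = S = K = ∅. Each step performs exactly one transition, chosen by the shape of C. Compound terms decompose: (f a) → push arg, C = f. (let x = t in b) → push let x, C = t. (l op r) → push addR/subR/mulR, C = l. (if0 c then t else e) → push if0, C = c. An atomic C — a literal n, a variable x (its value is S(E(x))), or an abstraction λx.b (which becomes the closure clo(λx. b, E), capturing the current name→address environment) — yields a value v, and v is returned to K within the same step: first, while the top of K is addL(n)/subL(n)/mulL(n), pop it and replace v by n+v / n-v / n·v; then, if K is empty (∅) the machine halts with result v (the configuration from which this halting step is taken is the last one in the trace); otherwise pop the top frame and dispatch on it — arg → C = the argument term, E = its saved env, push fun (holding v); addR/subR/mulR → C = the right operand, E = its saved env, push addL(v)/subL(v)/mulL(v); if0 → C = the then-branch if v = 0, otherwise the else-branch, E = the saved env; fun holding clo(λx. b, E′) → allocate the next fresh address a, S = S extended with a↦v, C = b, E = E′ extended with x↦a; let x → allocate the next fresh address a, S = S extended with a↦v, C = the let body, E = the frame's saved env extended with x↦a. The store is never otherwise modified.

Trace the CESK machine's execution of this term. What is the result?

Answer: -7

Derivation:
step 0: [C=((let v = (-1 + 1) in (v - 3)) - ((λq. ((λz. 4) 7)) (let x = -2 in -4))) | E=∅ | S=∅ | K=∅]
step 1: [C=(let v = (-1 + 1) in (v - 3)) | E=∅ | S=∅ | K=[subR]]
step 2: [C=(-1 + 1) | E=∅ | S=∅ | K=[let v :: subR]]
step 3: [C=-1 | E=∅ | S=∅ | K=[addR :: let v :: subR]]
step 4: [C=1 | E=∅ | S=∅ | K=[addL(-1) :: let v :: subR]]
step 5: [C=(v - 3) | E={v↦0} | S={0↦0} | K=[subR]]
step 6: [C=v | E={v↦0} | S={0↦0} | K=[subR :: subR]]
step 7: [C=3 | E={v↦0} | S={0↦0} | K=[subL(0) :: subR]]
step 8: [C=((λq. ((λz. 4) 7)) (let x = -2 in -4)) | E=∅ | S={0↦0} | K=[subL(-3)]]
step 9: [C=(λq. ((λz. 4) 7)) | E=∅ | S={0↦0} | K=[arg :: subL(-3)]]
step 10: [C=(let x = -2 in -4) | E=∅ | S={0↦0} | K=[fun :: subL(-3)]]
step 11: [C=-2 | E=∅ | S={0↦0} | K=[let x :: fun :: subL(-3)]]
step 12: [C=-4 | E={x↦1} | S={0↦0, 1↦-2} | K=[fun :: subL(-3)]]
step 13: [C=((λz. 4) 7) | E={q↦2} | S={0↦0, 1↦-2, 2↦-4} | K=[subL(-3)]]
step 14: [C=(λz. 4) | E={q↦2} | S={0↦0, 1↦-2, 2↦-4} | K=[arg :: subL(-3)]]
step 15: [C=7 | E={q↦2} | S={0↦0, 1↦-2, 2↦-4} | K=[fun :: subL(-3)]]
step 16: [C=4 | E={z↦3, q↦2} | S={0↦0, 1↦-2, 2↦-4, 3↦7} | K=[subL(-3)]]
→ final value -7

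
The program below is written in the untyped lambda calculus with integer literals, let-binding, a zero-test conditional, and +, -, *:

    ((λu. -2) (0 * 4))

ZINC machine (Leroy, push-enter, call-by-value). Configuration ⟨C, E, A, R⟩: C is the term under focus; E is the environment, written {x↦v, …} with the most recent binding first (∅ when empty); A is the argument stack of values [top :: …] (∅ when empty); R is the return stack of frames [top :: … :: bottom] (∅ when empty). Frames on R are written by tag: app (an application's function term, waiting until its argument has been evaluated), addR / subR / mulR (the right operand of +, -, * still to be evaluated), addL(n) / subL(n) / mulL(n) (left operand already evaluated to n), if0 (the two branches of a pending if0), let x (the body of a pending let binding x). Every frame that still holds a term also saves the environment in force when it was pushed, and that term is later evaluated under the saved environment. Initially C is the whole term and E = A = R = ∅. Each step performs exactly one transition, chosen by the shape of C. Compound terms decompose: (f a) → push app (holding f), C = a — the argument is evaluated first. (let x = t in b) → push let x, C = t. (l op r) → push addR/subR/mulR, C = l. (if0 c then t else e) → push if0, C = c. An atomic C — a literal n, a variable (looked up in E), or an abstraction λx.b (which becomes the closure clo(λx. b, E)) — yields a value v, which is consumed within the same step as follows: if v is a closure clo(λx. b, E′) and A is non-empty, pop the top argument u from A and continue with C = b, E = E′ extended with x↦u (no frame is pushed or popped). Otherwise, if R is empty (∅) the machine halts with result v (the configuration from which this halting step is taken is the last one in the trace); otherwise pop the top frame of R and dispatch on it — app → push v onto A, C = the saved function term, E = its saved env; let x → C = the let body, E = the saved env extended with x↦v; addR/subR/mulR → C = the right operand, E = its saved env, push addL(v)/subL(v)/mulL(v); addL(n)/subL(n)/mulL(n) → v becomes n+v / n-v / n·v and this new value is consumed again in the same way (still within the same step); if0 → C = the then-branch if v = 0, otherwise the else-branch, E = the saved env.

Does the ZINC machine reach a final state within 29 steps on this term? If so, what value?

Answer: -2

Derivation:
0. <C=((λu. -2) (0 * 4)), E=∅, A=∅, R=∅>
1. <C=(0 * 4), E=∅, A=∅, R=[app]>
2. <C=0, E=∅, A=∅, R=[mulR :: app]>
3. <C=4, E=∅, A=∅, R=[mulL(0) :: app]>
4. <C=(λu. -2), E=∅, A=[0], R=∅>
5. <C=-2, E={u↦0}, A=∅, R=∅>
→ final value -2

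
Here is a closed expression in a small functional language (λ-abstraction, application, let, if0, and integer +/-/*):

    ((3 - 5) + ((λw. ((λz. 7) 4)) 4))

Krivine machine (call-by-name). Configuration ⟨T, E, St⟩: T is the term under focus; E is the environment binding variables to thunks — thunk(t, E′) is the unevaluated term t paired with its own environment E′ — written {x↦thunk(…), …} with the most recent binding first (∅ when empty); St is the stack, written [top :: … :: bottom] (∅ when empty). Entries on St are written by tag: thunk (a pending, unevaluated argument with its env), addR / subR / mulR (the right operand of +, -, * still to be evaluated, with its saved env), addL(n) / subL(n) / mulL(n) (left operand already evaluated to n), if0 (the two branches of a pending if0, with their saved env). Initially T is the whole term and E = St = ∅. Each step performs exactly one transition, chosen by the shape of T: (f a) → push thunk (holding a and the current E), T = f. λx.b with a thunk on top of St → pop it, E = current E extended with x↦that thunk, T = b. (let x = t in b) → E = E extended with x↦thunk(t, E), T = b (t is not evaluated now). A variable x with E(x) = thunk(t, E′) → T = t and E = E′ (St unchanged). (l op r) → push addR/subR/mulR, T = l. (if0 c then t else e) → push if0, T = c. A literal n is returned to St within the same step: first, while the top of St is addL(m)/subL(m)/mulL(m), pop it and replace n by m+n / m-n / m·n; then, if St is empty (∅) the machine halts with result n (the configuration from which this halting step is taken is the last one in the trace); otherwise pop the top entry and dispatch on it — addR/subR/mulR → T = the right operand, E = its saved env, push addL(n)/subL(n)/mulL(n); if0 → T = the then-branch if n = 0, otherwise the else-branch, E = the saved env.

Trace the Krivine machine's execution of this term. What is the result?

Answer: 5

Derivation:
t=0: <T=((3 - 5) + ((λw. ((λz. 7) 4)) 4)), E=∅, St=∅>
t=1: <T=(3 - 5), E=∅, St=[addR]>
t=2: <T=3, E=∅, St=[subR :: addR]>
t=3: <T=5, E=∅, St=[subL(3) :: addR]>
t=4: <T=((λw. ((λz. 7) 4)) 4), E=∅, St=[addL(-2)]>
t=5: <T=(λw. ((λz. 7) 4)), E=∅, St=[thunk :: addL(-2)]>
t=6: <T=((λz. 7) 4), E={w↦thunk(4, ∅)}, St=[addL(-2)]>
t=7: <T=(λz. 7), E={w↦thunk(4, ∅)}, St=[thunk :: addL(-2)]>
t=8: <T=7, E={z↦thunk(4, {w↦thunk(4, ∅)}), w↦thunk(4, ∅)}, St=[addL(-2)]>
→ final value 5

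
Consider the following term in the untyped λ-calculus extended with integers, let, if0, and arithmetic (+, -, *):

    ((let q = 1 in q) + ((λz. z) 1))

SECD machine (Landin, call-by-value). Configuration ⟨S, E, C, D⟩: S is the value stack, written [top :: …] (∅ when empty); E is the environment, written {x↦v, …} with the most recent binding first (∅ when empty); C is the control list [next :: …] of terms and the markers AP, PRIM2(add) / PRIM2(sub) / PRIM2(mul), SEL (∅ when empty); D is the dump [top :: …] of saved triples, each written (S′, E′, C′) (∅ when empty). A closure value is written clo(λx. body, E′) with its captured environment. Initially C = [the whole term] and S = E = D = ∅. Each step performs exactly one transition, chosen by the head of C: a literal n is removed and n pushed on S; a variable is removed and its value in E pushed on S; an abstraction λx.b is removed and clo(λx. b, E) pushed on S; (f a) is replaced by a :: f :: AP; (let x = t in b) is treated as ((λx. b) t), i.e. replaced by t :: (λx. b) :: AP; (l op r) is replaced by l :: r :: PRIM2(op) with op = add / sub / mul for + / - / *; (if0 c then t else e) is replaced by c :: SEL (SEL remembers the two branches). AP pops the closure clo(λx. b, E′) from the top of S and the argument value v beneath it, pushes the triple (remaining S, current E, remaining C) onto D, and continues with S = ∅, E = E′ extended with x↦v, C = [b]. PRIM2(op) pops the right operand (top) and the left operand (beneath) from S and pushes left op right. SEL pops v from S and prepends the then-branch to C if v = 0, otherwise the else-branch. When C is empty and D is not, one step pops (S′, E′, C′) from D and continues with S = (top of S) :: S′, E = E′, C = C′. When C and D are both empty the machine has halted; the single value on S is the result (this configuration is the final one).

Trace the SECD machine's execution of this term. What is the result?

step 0: <S=∅, E=∅, C=[((let q = 1 in q) + ((λz. z) 1))], D=∅>
step 1: <S=∅, E=∅, C=[(let q = 1 in q) :: ((λz. z) 1) :: PRIM2(add)], D=∅>
step 2: <S=∅, E=∅, C=[1 :: (λq. q) :: AP :: ((λz. z) 1) :: PRIM2(add)], D=∅>
step 3: <S=[1], E=∅, C=[(λq. q) :: AP :: ((λz. z) 1) :: PRIM2(add)], D=∅>
step 4: <S=[clo(λq. q, ∅) :: 1], E=∅, C=[AP :: ((λz. z) 1) :: PRIM2(add)], D=∅>
step 5: <S=∅, E={q↦1}, C=[q], D=[(∅, ∅, [((λz. z) 1) :: PRIM2(add)])]>
step 6: <S=[1], E={q↦1}, C=∅, D=[(∅, ∅, [((λz. z) 1) :: PRIM2(add)])]>
step 7: <S=[1], E=∅, C=[((λz. z) 1) :: PRIM2(add)], D=∅>
step 8: <S=[1], E=∅, C=[1 :: (λz. z) :: AP :: PRIM2(add)], D=∅>
step 9: <S=[1 :: 1], E=∅, C=[(λz. z) :: AP :: PRIM2(add)], D=∅>
step 10: <S=[clo(λz. z, ∅) :: 1 :: 1], E=∅, C=[AP :: PRIM2(add)], D=∅>
step 11: <S=∅, E={z↦1}, C=[z], D=[([1], ∅, [PRIM2(add)])]>
step 12: <S=[1], E={z↦1}, C=∅, D=[([1], ∅, [PRIM2(add)])]>
step 13: <S=[1 :: 1], E=∅, C=[PRIM2(add)], D=∅>
step 14: <S=[2], E=∅, C=∅, D=∅>
→ final value 2

Answer: 2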